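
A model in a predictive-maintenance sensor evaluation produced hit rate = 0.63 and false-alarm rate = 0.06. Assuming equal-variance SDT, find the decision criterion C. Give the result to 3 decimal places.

z(H) = z(0.63) = 0.3319
z(FA) = z(0.06) = -1.5548
c = −½·[z(H) + z(FA)] = −0.5 × (0.3319 + (-1.5548)) = 0.61145
c > 0: the model has a conservative response bias.

C = 0.611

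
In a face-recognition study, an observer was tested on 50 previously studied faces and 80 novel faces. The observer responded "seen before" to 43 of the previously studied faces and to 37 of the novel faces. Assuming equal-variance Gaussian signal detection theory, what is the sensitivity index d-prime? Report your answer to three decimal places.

H = 43/50 = 0.8600
FA = 37/80 = 0.4625
Φ⁻¹(H) = Φ⁻¹(0.8600) = 1.0803
Φ⁻¹(FA) = Φ⁻¹(0.4625) = -0.0941
d' = z(H) − z(FA) = 1.0803 − (-0.0941) = 1.1744

d-prime = 1.174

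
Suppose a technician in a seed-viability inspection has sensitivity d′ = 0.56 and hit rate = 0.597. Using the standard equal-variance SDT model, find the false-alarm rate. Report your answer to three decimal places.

z(hit rate) = z(0.597) = 0.2456
z(FA) = z(H) − d' = 0.2456 − 0.56 = -0.3144
false-alarm rate = Φ(-0.3144) = 0.3766

false-alarm rate = 0.377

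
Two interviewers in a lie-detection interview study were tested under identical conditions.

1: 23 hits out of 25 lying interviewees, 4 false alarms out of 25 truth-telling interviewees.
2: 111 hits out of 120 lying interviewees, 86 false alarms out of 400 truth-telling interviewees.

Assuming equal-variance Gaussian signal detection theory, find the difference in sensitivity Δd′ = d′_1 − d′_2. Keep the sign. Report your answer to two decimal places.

Δd′ = 0.17

1: z(0.9200) = 1.405, z(0.1600) = -0.994, d' = 2.399
2: z(0.9250) = 1.440, z(0.2150) = -0.789, d' = 2.229
Δd' = d'_1 − d'_2 = 2.399 − 2.229 = 0.170
1 has the higher sensitivity.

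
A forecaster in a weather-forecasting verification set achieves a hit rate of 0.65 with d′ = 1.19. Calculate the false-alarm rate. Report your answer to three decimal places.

z(hit rate) = z(0.65) = 0.3853
z(FA) = z(H) − d' = 0.3853 − 1.19 = -0.8047
false-alarm rate = Φ(-0.8047) = 0.2105

false-alarm rate = 0.211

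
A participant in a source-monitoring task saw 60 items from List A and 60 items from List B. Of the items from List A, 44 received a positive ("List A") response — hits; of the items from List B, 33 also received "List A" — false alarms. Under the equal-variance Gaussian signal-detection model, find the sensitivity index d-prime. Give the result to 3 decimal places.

H = 44/60 = 0.7333
FA = 33/60 = 0.5500
z(H) = z(0.7333) = 0.6228
z(FA) = z(0.5500) = 0.1257
d' = z(H) − z(FA) = 0.6228 − 0.1257 = 0.4971

d-prime = 0.497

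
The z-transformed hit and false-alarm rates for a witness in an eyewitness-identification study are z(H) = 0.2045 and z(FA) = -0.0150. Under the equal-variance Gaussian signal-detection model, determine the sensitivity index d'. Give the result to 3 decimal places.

d' = z(H) − z(FA) = 0.2045 − (-0.0150) = 0.2195

d' = 0.220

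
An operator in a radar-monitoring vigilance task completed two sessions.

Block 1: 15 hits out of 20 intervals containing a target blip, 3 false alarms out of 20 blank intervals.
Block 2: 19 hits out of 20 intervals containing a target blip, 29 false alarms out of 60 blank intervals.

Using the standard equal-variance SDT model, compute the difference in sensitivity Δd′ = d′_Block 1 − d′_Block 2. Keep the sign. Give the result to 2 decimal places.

Δd′ = 0.02

Block 1: z(0.7500) = 0.674, z(0.1500) = -1.036, d' = 1.710
Block 2: z(0.9500) = 1.645, z(0.4833) = -0.042, d' = 1.687
Δd' = d'_Block 1 − d'_Block 2 = 1.710 − 1.687 = 0.023
Block 1 has the higher sensitivity.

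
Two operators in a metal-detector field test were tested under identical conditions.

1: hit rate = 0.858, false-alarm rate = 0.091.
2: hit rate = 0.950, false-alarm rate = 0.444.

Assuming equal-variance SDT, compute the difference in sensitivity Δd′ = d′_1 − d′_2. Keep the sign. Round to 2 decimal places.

1: z(0.858) = 1.071, z(0.091) = -1.335, d' = 2.406
2: z(0.950) = 1.645, z(0.444) = -0.141, d' = 1.786
Δd' = d'_1 − d'_2 = 2.406 − 1.786 = 0.620
1 has the higher sensitivity.

Δd′ = 0.62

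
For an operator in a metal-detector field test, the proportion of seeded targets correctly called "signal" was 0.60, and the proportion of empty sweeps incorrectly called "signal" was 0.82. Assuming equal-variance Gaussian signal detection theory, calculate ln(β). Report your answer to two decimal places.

ln β = 0.39

Φ⁻¹(H) = Φ⁻¹(0.60) = 0.253
Φ⁻¹(FA) = Φ⁻¹(0.82) = 0.915
ln β = −½·[z(H)² − z(FA)²] = −0.5 × (0.064 − 0.837) = 0.3865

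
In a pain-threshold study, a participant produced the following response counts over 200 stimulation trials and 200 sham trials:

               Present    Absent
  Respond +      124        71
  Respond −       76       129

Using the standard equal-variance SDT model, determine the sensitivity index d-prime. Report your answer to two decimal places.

d-prime = 0.68

H = 124/200 = 0.6200
FA = 71/200 = 0.3550
z(H) = z(0.6200) = 0.3055
z(FA) = z(0.3550) = -0.3719
d' = z(H) − z(FA) = 0.3055 − (-0.3719) = 0.6774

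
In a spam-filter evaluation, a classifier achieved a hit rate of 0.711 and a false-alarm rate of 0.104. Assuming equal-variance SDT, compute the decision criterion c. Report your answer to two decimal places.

c = 0.35

z(H) = 0.556
z(FA) = -1.259
c = −½·[z(H) + z(FA)] = −0.5 × (0.556 + (-1.259)) = 0.3515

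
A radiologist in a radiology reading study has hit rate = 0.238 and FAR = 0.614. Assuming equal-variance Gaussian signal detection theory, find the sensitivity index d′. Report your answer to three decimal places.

d′ = -1.003

z(H) = -0.7128
z(FA) = 0.2898
d' = z(H) − z(FA) = -0.7128 − 0.2898 = -1.0026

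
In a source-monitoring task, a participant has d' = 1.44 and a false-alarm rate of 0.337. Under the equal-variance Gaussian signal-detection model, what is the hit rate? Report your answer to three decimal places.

hit rate = 0.846

z(false-alarm rate) = z(0.337) = -0.4207
z(H) = z(FA) + d' = -0.4207 + 1.44 = 1.0193
hit rate = Φ(1.0193) = 0.8460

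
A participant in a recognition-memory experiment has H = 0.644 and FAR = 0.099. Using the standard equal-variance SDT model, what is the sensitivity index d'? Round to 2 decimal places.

Φ⁻¹(0.644) = 0.3692, Φ⁻¹(0.099) = -1.2873
d' = z(H) − z(FA) = 0.3692 − (-1.2873) = 1.6565

d' = 1.66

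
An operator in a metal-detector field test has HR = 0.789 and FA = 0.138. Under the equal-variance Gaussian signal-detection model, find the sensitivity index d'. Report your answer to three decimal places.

d' = 1.892

Φ⁻¹(0.789) = 0.8030, Φ⁻¹(0.138) = -1.0893
d' = z(H) − z(FA) = 0.8030 − (-1.0893) = 1.8923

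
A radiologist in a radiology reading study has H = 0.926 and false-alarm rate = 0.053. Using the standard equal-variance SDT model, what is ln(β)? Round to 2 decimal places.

Φ⁻¹(H) = Φ⁻¹(0.926) = 1.447
Φ⁻¹(FA) = Φ⁻¹(0.053) = -1.616
ln β = −½·[z(H)² − z(FA)²] = −0.5 × (2.094 − 2.611) = 0.2585

ln β = 0.26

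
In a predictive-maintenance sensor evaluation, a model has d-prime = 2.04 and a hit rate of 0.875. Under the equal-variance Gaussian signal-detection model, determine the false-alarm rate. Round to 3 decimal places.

false-alarm rate = 0.187

z(hit rate) = z(0.875) = 1.1503
z(FA) = z(H) − d' = 1.1503 − 2.04 = -0.8897
false-alarm rate = Φ(-0.8897) = 0.1868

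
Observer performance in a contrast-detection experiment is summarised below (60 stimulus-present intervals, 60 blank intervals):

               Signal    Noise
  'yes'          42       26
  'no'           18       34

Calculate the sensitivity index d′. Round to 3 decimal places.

d′ = 0.692

H = 42/60 = 0.7000
FA = 26/60 = 0.4333
z(H) = z(0.7000) = 0.5244
z(FA) = z(0.4333) = -0.1680
d' = z(H) − z(FA) = 0.5244 − (-0.1680) = 0.6924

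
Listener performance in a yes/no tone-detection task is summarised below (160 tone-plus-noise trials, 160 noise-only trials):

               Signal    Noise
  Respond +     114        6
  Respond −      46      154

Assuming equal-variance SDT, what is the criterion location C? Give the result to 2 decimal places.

H = 114/160 = 0.7125
FA = 6/160 = 0.0375
Φ⁻¹(H) = Φ⁻¹(0.7125) = 0.561
Φ⁻¹(FA) = Φ⁻¹(0.0375) = -1.780
c = −½·[z(H) + z(FA)] = −0.5 × (0.561 + (-1.780)) = 0.6095

C = 0.61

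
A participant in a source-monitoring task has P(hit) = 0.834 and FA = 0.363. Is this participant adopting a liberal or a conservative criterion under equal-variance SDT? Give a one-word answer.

liberal

z(H) = 0.970, z(FA) = -0.350
c = −½·(z(H) + z(FA)) = -0.310
c < 0 → liberal criterion (biased toward responding “yes”).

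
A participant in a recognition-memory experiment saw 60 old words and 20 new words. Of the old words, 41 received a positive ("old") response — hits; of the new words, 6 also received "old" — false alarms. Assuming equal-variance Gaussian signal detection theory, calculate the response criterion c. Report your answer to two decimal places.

c = 0.02

H = 41/60 = 0.6833
FA = 6/20 = 0.3000
z(H) = 0.477
z(FA) = -0.524
c = −½·[z(H) + z(FA)] = −0.5 × (0.477 + (-0.524)) = 0.0235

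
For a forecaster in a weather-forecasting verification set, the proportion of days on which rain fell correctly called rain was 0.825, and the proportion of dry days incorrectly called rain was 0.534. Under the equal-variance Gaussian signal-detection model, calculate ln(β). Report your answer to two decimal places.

z(H) = z(0.825) = 0.935
z(FA) = z(0.534) = 0.085
ln β = −½·[z(H)² − z(FA)²] = −0.5 × (0.874 − 0.007) = -0.4335

ln β = -0.43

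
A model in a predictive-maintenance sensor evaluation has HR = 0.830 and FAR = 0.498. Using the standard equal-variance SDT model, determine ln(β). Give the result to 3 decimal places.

ln β = -0.455

Φ⁻¹(H) = Φ⁻¹(0.830) = 0.9542
Φ⁻¹(FA) = Φ⁻¹(0.498) = -0.0050
ln β = −½·[z(H)² − z(FA)²] = −0.5 × (0.9105 − 0.0000) = -0.45525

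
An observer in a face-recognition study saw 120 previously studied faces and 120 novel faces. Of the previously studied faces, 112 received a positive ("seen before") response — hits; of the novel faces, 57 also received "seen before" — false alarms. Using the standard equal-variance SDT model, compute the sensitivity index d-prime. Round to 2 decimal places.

H = 112/120 = 0.9333
FA = 57/120 = 0.4750
z(H) = 1.5008
z(FA) = -0.0627
d' = z(H) − z(FA) = 1.5008 − (-0.0627) = 1.5635

d-prime = 1.56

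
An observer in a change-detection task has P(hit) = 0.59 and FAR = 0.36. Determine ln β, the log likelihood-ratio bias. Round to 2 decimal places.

ln β = 0.04

z(H) = z(0.59) = 0.228
z(FA) = z(0.36) = -0.358
ln β = −½·[z(H)² − z(FA)²] = −0.5 × (0.052 − 0.128) = 0.038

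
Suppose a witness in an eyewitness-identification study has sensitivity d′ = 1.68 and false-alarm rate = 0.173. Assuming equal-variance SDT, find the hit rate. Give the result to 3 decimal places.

z(false-alarm rate) = z(0.173) = -0.9424
z(H) = z(FA) + d' = -0.9424 + 1.68 = 0.7376
hit rate = Φ(0.7376) = 0.7696

hit rate = 0.770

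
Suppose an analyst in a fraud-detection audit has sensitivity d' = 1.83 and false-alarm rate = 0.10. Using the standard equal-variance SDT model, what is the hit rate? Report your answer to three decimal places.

z(false-alarm rate) = z(0.10) = -1.2816
z(H) = z(FA) + d' = -1.2816 + 1.83 = 0.5484
hit rate = Φ(0.5484) = 0.7083

hit rate = 0.708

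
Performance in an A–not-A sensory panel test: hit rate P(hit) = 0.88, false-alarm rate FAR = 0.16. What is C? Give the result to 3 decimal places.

z(H) = 1.1750
z(FA) = -0.9945
c = −½·[z(H) + z(FA)] = −0.5 × (1.1750 + (-0.9945)) = -0.09025

C = -0.090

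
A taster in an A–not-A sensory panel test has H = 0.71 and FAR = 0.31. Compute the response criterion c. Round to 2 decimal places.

c = -0.03

Φ⁻¹(H) = Φ⁻¹(0.71) = 0.5534
Φ⁻¹(FA) = Φ⁻¹(0.31) = -0.4959
c = −½·[z(H) + z(FA)] = −0.5 × (0.5534 + (-0.4959)) = -0.02875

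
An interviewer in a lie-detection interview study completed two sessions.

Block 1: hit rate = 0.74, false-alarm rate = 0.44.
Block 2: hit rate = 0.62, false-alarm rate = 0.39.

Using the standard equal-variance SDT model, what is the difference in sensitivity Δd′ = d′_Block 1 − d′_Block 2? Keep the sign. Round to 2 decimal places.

Block 1: z(0.74) = 0.643, z(0.44) = -0.151, d' = 0.794
Block 2: z(0.62) = 0.305, z(0.39) = -0.279, d' = 0.584
Δd' = d'_Block 1 − d'_Block 2 = 0.794 − 0.584 = 0.210
Block 1 has the higher sensitivity.

Δd′ = 0.21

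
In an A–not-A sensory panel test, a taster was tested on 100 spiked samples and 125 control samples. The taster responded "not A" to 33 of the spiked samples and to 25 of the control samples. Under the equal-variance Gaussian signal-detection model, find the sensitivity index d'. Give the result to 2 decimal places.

H = 33/100 = 0.3300
FA = 25/125 = 0.2000
z(H) = -0.4399
z(FA) = -0.8416
d' = z(H) − z(FA) = -0.4399 − (-0.8416) = 0.4017

d' = 0.40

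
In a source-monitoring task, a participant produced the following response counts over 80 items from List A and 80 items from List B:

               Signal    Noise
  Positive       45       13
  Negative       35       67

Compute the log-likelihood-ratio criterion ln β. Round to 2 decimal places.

H = 45/80 = 0.5625
FA = 13/80 = 0.1625
z(H) = z(0.5625) = 0.157
z(FA) = z(0.1625) = -0.984
ln β = −½·[z(H)² − z(FA)²] = −0.5 × (0.025 − 0.968) = 0.4715

ln β = 0.47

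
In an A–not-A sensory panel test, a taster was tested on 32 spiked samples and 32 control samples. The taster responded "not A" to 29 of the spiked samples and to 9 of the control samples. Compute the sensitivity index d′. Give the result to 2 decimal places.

d′ = 1.90

H = 29/32 = 0.9062
FA = 9/32 = 0.2812
Φ⁻¹(H) = 1.3177
Φ⁻¹(FA) = -0.5793
d' = z(H) − z(FA) = 1.3177 − (-0.5793) = 1.8970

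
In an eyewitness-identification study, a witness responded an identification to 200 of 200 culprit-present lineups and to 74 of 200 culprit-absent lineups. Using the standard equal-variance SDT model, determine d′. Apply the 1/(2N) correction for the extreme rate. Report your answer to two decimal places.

d′ = 3.14

The hit rate is 200/200 = 1, so apply the 1/(2N) correction: H → 1 − 1/(2·200) = 0.99750.
z(H) = z(0.99750) = 2.807
z(FA) = z(0.37000) = -0.332
d' = 2.807 − (-0.332) = 3.139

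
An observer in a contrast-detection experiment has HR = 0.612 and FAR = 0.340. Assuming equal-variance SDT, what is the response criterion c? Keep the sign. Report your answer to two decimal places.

c = 0.06

Φ⁻¹(0.612) = 0.2845, Φ⁻¹(0.340) = -0.4125
c = −½·[z(H) + z(FA)] = −0.5 × (0.2845 + (-0.4125)) = 0.0640
c > 0: the observer has a conservative response bias.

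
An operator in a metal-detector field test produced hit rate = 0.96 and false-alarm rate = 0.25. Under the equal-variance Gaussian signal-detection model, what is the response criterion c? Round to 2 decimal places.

Φ⁻¹(H) = 1.751
Φ⁻¹(FA) = -0.674
c = −½·[z(H) + z(FA)] = −0.5 × (1.751 + (-0.674)) = -0.5385
c < 0: the operator has a liberal response bias.

c = -0.54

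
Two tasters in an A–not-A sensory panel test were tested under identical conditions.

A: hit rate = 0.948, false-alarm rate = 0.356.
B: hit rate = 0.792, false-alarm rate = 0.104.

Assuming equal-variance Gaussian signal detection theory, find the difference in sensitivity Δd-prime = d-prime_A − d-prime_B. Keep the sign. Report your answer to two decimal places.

A: z(0.948) = 1.626, z(0.356) = -0.369, d' = 1.995
B: z(0.792) = 0.813, z(0.104) = -1.259, d' = 2.072
Δd' = d'_A − d'_B = 1.995 − 2.072 = -0.077
B has the higher sensitivity.

Δd-prime = -0.08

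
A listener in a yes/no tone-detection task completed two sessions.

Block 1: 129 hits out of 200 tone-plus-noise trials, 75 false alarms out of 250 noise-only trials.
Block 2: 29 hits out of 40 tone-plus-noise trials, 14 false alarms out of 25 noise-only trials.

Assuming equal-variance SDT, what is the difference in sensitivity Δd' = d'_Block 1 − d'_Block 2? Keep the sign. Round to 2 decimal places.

Δd' = 0.45

Block 1: z(0.6450) = 0.372, z(0.3000) = -0.524, d' = 0.896
Block 2: z(0.7250) = 0.598, z(0.5600) = 0.151, d' = 0.447
Δd' = d'_Block 1 − d'_Block 2 = 0.896 − 0.447 = 0.449
Block 1 has the higher sensitivity.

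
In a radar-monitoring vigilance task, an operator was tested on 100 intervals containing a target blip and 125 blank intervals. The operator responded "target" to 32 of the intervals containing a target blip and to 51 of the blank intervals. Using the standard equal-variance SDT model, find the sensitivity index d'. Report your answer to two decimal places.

d' = -0.24

H = 32/100 = 0.3200
FA = 51/125 = 0.4080
Φ⁻¹(H) = Φ⁻¹(0.3200) = -0.468
Φ⁻¹(FA) = Φ⁻¹(0.4080) = -0.233
d' = z(H) − z(FA) = -0.468 − (-0.233) = -0.235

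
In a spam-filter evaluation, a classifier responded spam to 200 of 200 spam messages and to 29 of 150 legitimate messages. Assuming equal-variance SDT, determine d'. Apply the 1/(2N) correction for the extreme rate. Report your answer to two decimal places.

The hit rate is 200/200 = 1, so apply the 1/(2N) correction: H → 1 − 1/(2·200) = 0.99750.
z(H) = z(0.99750) = 2.807
z(FA) = z(0.19333) = -0.866
d' = 2.807 − (-0.866) = 3.673

d' = 3.67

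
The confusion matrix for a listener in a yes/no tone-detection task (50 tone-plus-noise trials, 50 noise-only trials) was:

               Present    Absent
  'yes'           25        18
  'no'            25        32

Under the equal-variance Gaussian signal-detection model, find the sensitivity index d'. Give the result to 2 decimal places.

d' = 0.36

H = 25/50 = 0.5000
FA = 18/50 = 0.3600
z(H) = 0.0000
z(FA) = -0.3585
d' = z(H) − z(FA) = 0.0000 − (-0.3585) = 0.3585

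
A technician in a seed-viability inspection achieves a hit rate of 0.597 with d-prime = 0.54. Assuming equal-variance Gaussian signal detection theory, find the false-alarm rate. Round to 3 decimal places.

z(hit rate) = z(0.597) = 0.2456
z(FA) = z(H) − d' = 0.2456 − 0.54 = -0.2944
false-alarm rate = Φ(-0.2944) = 0.3842

false-alarm rate = 0.384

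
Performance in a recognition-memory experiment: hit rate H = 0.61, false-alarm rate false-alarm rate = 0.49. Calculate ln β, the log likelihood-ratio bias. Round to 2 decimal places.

ln β = -0.04

Φ⁻¹(H) = Φ⁻¹(0.61) = 0.279
Φ⁻¹(FA) = Φ⁻¹(0.49) = -0.025
ln β = −½·[z(H)² − z(FA)²] = −0.5 × (0.078 − 0.001) = -0.0385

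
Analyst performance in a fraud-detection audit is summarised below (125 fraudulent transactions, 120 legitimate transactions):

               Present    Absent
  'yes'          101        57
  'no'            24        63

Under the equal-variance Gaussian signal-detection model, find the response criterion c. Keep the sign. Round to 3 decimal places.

H = 101/125 = 0.8080
FA = 57/120 = 0.4750
z(0.8080) = 0.8705, z(0.4750) = -0.0627
c = −½·[z(H) + z(FA)] = −0.5 × (0.8705 + (-0.0627)) = -0.4039

c = -0.404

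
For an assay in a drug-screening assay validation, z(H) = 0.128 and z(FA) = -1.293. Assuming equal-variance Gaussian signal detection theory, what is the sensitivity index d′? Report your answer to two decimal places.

d' = z(H) − z(FA) = 0.128 − (-1.293) = 1.421

d′ = 1.42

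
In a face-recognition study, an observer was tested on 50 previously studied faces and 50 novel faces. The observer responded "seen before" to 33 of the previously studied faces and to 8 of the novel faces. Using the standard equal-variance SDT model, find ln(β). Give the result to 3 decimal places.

H = 33/50 = 0.6600
FA = 8/50 = 0.1600
z(H) = z(0.6600) = 0.4125
z(FA) = z(0.1600) = -0.9945
ln β = −½·[z(H)² − z(FA)²] = −0.5 × (0.1702 − 0.9890) = 0.4094

ln β = 0.409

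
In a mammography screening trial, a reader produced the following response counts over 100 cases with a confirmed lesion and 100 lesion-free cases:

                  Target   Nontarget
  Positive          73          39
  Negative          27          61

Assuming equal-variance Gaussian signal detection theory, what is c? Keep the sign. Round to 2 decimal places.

H = 73/100 = 0.7300
FA = 39/100 = 0.3900
Φ⁻¹(H) = 0.613
Φ⁻¹(FA) = -0.279
c = −½·[z(H) + z(FA)] = −0.5 × (0.613 + (-0.279)) = -0.167

c = -0.17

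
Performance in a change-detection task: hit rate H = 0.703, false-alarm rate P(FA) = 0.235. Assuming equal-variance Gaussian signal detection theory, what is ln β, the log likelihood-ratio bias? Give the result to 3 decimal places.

ln β = 0.119

Φ⁻¹(H) = 0.5330
Φ⁻¹(FA) = -0.7225
ln β = −½·[z(H)² − z(FA)²] = −0.5 × (0.2841 − 0.5220) = 0.11895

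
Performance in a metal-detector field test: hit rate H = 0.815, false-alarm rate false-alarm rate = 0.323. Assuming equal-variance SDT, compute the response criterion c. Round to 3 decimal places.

c = -0.219

z(H) = z(0.815) = 0.8965
z(FA) = z(0.323) = -0.4593
c = −½·[z(H) + z(FA)] = −0.5 × (0.8965 + (-0.4593)) = -0.2186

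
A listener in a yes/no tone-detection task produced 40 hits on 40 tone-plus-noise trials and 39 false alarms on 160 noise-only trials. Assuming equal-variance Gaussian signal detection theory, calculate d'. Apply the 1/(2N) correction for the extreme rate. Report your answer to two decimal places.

The hit rate is 40/40 = 1, so apply the 1/(2N) correction: H → 1 − 1/(2·40) = 0.98750.
z(H) = z(0.98750) = 2.241
z(FA) = z(0.24375) = -0.694
d' = 2.241 − (-0.694) = 2.935

d' = 2.94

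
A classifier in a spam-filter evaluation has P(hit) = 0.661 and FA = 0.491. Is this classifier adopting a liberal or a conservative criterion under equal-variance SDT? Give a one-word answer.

liberal

z(H) = 0.415, z(FA) = -0.023
c = −½·(z(H) + z(FA)) = -0.196
c < 0 → liberal criterion (biased toward responding “yes”).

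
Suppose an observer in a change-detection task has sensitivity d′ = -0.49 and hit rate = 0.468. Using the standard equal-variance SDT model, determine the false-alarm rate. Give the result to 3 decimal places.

z(hit rate) = z(0.468) = -0.0803
z(FA) = z(H) − d' = -0.0803 − (-0.49) = 0.4097
false-alarm rate = Φ(0.4097) = 0.6590

false-alarm rate = 0.659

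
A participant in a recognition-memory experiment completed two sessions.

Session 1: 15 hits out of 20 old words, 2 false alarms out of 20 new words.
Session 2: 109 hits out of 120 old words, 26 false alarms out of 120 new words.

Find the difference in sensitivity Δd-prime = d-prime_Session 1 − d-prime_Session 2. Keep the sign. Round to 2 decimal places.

Δd-prime = -0.16

Session 1: z(0.7500) = 0.674, z(0.1000) = -1.282, d' = 1.956
Session 2: z(0.9083) = 1.330, z(0.2167) = -0.783, d' = 2.113
Δd' = d'_Session 1 − d'_Session 2 = 1.956 − 2.113 = -0.157
Session 2 has the higher sensitivity.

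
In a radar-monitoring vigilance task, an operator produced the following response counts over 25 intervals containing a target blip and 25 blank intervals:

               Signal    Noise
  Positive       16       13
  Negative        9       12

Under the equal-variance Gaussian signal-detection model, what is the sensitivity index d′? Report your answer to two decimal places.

H = 16/25 = 0.6400
FA = 13/25 = 0.5200
z(H) = z(0.6400) = 0.358
z(FA) = z(0.5200) = 0.050
d' = z(H) − z(FA) = 0.358 − 0.050 = 0.308

d′ = 0.31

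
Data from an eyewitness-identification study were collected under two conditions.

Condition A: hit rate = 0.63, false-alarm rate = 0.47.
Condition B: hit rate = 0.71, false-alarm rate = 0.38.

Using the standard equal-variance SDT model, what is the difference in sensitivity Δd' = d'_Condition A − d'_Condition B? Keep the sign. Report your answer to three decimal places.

Δd' = -0.452

Condition A: z(0.63) = 0.3319, z(0.47) = -0.0753, d' = 0.4072
Condition B: z(0.71) = 0.5534, z(0.38) = -0.3055, d' = 0.8589
Δd' = d'_Condition A − d'_Condition B = 0.4072 − 0.8589 = -0.4517
Condition B has the higher sensitivity.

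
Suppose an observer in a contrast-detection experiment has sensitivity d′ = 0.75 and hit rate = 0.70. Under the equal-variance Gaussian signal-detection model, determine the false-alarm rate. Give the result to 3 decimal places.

z(hit rate) = z(0.70) = 0.5244
z(FA) = z(H) − d' = 0.5244 − 0.75 = -0.2256
false-alarm rate = Φ(-0.2256) = 0.4108

false-alarm rate = 0.411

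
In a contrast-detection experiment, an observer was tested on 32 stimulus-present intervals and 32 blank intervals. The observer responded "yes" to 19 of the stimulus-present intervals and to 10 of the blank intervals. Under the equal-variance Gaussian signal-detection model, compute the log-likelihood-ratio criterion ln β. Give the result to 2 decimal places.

ln β = 0.09

H = 19/32 = 0.5938
FA = 10/32 = 0.3125
z(H) = z(0.5938) = 0.237
z(FA) = z(0.3125) = -0.489
ln β = −½·[z(H)² − z(FA)²] = −0.5 × (0.056 − 0.239) = 0.0915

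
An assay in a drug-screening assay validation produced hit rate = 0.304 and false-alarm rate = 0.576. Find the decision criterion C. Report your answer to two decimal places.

C = 0.16

Φ⁻¹(0.304) = -0.513, Φ⁻¹(0.576) = 0.192
c = −½·[z(H) + z(FA)] = −0.5 × (-0.513 + 0.192) = 0.1605
c > 0: the assay has a conservative response bias.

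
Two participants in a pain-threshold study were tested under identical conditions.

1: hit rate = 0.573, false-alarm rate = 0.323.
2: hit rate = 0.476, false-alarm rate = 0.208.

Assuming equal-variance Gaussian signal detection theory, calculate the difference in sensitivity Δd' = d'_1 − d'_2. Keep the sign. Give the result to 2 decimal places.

Δd' = -0.11

1: z(0.573) = 0.184, z(0.323) = -0.459, d' = 0.643
2: z(0.476) = -0.060, z(0.208) = -0.813, d' = 0.753
Δd' = d'_1 − d'_2 = 0.643 − 0.753 = -0.110
2 has the higher sensitivity.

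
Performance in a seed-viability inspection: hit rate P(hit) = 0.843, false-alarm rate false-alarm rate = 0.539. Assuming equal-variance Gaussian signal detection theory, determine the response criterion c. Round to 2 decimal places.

Φ⁻¹(0.843) = 1.007, Φ⁻¹(0.539) = 0.098
c = −½·[z(H) + z(FA)] = −0.5 × (1.007 + 0.098) = -0.5525
c < 0: the technician has a liberal response bias.

c = -0.55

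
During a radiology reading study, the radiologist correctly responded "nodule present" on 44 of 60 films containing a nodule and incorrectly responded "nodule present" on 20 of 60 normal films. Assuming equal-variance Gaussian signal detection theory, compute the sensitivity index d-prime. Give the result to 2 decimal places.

H = 44/60 = 0.7333
FA = 20/60 = 0.3333
z(0.7333) = 0.623, z(0.3333) = -0.431
d' = z(H) − z(FA) = 0.623 − (-0.431) = 1.054

d-prime = 1.05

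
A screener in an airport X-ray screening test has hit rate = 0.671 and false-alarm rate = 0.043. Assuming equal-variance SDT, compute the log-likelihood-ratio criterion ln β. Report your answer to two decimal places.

ln β = 1.38

Φ⁻¹(H) = 0.443
Φ⁻¹(FA) = -1.717
ln β = −½·[z(H)² − z(FA)²] = −0.5 × (0.196 − 2.948) = 1.376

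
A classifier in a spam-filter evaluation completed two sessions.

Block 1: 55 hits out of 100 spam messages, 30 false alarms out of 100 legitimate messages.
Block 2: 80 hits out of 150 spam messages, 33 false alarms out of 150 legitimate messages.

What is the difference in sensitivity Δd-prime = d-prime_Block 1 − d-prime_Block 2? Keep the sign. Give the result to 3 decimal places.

Block 1: z(0.5500) = 0.1257, z(0.3000) = -0.5244, d' = 0.6501
Block 2: z(0.5333) = 0.0836, z(0.2200) = -0.7722, d' = 0.8558
Δd' = d'_Block 1 − d'_Block 2 = 0.6501 − 0.8558 = -0.2057
Block 2 has the higher sensitivity.

Δd-prime = -0.206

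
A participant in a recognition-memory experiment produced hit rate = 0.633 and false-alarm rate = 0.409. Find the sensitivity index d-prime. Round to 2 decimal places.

Φ⁻¹(0.633) = 0.340, Φ⁻¹(0.409) = -0.230
d' = z(H) − z(FA) = 0.340 − (-0.230) = 0.570

d-prime = 0.57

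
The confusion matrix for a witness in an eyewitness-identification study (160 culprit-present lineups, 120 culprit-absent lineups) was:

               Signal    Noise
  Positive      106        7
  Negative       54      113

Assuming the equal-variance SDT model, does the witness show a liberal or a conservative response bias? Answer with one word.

conservative

z(H) = 0.419, z(FA) = -1.569
c = −½·(z(H) + z(FA)) = 0.575
c > 0 → conservative criterion (biased toward responding “no”).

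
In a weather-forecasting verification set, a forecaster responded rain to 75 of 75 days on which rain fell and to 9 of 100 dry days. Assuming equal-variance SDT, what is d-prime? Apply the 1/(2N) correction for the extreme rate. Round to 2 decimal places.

d-prime = 3.82

The hit rate is 75/75 = 1, so apply the 1/(2N) correction: H → 1 − 1/(2·75) = 0.99333.
z(H) = z(0.99333) = 2.475
z(FA) = z(0.09000) = -1.341
d' = 2.475 − (-1.341) = 3.816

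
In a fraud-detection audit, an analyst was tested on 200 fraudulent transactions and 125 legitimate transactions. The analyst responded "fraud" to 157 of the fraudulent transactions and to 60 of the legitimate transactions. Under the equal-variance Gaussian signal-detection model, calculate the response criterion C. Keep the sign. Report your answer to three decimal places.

H = 157/200 = 0.7850
FA = 60/125 = 0.4800
Φ⁻¹(H) = Φ⁻¹(0.7850) = 0.7892
Φ⁻¹(FA) = Φ⁻¹(0.4800) = -0.0502
c = −½·[z(H) + z(FA)] = −0.5 × (0.7892 + (-0.0502)) = -0.3695
c < 0: the analyst has a liberal response bias.

C = -0.370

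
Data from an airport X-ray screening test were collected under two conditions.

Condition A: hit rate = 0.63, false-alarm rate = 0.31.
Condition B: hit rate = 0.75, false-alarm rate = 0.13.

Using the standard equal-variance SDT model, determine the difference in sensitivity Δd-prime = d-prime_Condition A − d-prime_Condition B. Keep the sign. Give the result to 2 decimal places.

Δd-prime = -0.97

Condition A: z(0.63) = 0.332, z(0.31) = -0.496, d' = 0.828
Condition B: z(0.75) = 0.674, z(0.13) = -1.126, d' = 1.800
Δd' = d'_Condition A − d'_Condition B = 0.828 − 1.800 = -0.972
Condition B has the higher sensitivity.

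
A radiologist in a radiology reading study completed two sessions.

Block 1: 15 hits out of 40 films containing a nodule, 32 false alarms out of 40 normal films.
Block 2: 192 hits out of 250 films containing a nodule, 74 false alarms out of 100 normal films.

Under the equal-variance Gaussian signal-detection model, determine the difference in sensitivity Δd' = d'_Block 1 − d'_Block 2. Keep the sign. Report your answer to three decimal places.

Δd' = -1.249

Block 1: z(0.3750) = -0.3186, z(0.8000) = 0.8416, d' = -1.1602
Block 2: z(0.7680) = 0.7323, z(0.7400) = 0.6433, d' = 0.0890
Δd' = d'_Block 1 − d'_Block 2 = -1.1602 − 0.0890 = -1.2492
Block 2 has the higher sensitivity.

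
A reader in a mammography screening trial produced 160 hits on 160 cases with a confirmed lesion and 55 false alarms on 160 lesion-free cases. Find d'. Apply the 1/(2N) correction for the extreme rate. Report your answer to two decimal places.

The hit rate is 160/160 = 1, so apply the 1/(2N) correction: H → 1 − 1/(2·160) = 0.99687.
z(H) = z(0.99687) = 2.734
z(FA) = z(0.34375) = -0.402
d' = 2.734 − (-0.402) = 3.136

d' = 3.14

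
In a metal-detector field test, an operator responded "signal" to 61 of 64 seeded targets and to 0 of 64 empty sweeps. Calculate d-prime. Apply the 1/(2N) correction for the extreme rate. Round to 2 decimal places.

d-prime = 4.09

The false-alarm rate is 0/64 = 0, so apply the 1/(2N) correction: FA → 1/(2·64) = 0.00781.
z(H) = z(0.95312) = 1.676
z(FA) = z(0.00781) = -2.418
d' = 1.676 − (-2.418) = 4.094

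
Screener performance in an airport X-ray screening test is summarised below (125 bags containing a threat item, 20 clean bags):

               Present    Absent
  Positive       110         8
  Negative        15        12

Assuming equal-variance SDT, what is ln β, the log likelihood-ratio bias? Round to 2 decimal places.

ln β = -0.66

H = 110/125 = 0.8800
FA = 8/20 = 0.4000
Φ⁻¹(0.8800) = 1.175, Φ⁻¹(0.4000) = -0.253
ln β = −½·[z(H)² − z(FA)²] = −0.5 × (1.381 − 0.064) = -0.6585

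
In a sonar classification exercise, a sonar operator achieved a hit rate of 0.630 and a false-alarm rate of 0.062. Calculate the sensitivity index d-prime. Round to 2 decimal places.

d-prime = 1.87

z(H) = z(0.630) = 0.3319
z(FA) = z(0.062) = -1.5382
d' = z(H) − z(FA) = 0.3319 − (-1.5382) = 1.8701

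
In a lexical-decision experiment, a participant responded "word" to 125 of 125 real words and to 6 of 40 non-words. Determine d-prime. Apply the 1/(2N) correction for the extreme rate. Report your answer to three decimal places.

d-prime = 3.689

The hit rate is 125/125 = 1, so apply the 1/(2N) correction: H → 1 − 1/(2·125) = 0.99600.
z(H) = z(0.99600) = 2.6521
z(FA) = z(0.15000) = -1.0364
d' = 2.6521 − (-1.0364) = 3.6885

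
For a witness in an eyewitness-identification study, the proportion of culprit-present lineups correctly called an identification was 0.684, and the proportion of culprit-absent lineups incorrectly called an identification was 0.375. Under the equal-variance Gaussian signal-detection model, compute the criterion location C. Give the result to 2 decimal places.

C = -0.08

z(H) = 0.4789
z(FA) = -0.3186
c = −½·[z(H) + z(FA)] = −0.5 × (0.4789 + (-0.3186)) = -0.08015
c < 0: the witness has a liberal response bias.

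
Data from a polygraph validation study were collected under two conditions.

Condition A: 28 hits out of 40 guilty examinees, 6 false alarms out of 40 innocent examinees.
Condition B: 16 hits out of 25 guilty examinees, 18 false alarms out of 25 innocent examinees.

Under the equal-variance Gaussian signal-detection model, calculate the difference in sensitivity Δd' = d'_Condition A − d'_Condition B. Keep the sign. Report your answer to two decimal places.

Δd' = 1.79

Condition A: z(0.7000) = 0.524, z(0.1500) = -1.036, d' = 1.560
Condition B: z(0.6400) = 0.358, z(0.7200) = 0.583, d' = -0.225
Δd' = d'_Condition A − d'_Condition B = 1.560 − (-0.225) = 1.785
Condition A has the higher sensitivity.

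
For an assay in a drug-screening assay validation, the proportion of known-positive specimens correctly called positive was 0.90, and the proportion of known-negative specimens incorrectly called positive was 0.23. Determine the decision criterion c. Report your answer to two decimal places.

c = -0.27

Φ⁻¹(H) = Φ⁻¹(0.90) = 1.2816
Φ⁻¹(FA) = Φ⁻¹(0.23) = -0.7388
c = −½·[z(H) + z(FA)] = −0.5 × (1.2816 + (-0.7388)) = -0.2714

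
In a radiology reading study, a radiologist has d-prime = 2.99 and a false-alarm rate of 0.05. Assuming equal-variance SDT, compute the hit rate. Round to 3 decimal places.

z(false-alarm rate) = z(0.05) = -1.6449
z(H) = z(FA) + d' = -1.6449 + 2.99 = 1.3451
hit rate = Φ(1.3451) = 0.9107

hit rate = 0.911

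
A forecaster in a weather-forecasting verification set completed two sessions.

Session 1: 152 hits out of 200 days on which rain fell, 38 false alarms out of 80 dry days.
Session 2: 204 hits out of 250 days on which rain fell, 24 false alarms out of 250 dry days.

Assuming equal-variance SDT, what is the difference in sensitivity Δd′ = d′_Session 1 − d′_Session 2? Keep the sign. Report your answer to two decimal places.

Δd′ = -1.44

Session 1: z(0.7600) = 0.706, z(0.4750) = -0.063, d' = 0.769
Session 2: z(0.8160) = 0.900, z(0.0960) = -1.305, d' = 2.205
Δd' = d'_Session 1 − d'_Session 2 = 0.769 − 2.205 = -1.436
Session 2 has the higher sensitivity.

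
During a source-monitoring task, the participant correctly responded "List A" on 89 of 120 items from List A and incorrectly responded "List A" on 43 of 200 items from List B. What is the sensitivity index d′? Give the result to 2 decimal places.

d′ = 1.44

H = 89/120 = 0.7417
FA = 43/200 = 0.2150
z(H) = z(0.7417) = 0.6486
z(FA) = z(0.2150) = -0.7892
d' = z(H) − z(FA) = 0.6486 − (-0.7892) = 1.4378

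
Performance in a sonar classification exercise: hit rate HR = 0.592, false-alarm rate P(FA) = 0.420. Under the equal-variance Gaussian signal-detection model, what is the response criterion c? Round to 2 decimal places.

c = -0.02

z(0.592) = 0.233, z(0.420) = -0.202
c = −½·[z(H) + z(FA)] = −0.5 × (0.233 + (-0.202)) = -0.0155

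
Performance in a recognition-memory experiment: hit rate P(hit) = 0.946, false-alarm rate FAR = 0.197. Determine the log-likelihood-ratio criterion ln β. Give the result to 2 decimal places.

ln β = -0.93

z(0.946) = 1.607, z(0.197) = -0.852
ln β = −½·[z(H)² − z(FA)²] = −0.5 × (2.582 − 0.726) = -0.928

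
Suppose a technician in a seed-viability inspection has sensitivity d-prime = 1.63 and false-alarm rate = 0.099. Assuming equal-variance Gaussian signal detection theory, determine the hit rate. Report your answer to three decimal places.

hit rate = 0.634

z(false-alarm rate) = z(0.099) = -1.2873
z(H) = z(FA) + d' = -1.2873 + 1.63 = 0.3427
hit rate = Φ(0.3427) = 0.6341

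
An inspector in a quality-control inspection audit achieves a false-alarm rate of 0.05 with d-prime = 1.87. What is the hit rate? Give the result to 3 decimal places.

z(false-alarm rate) = z(0.05) = -1.6449
z(H) = z(FA) + d' = -1.6449 + 1.87 = 0.2251
hit rate = Φ(0.2251) = 0.5890

hit rate = 0.589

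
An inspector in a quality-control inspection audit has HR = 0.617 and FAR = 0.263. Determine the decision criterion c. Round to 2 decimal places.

c = 0.17

z(0.617) = 0.2976, z(0.263) = -0.6341
c = −½·[z(H) + z(FA)] = −0.5 × (0.2976 + (-0.6341)) = 0.16825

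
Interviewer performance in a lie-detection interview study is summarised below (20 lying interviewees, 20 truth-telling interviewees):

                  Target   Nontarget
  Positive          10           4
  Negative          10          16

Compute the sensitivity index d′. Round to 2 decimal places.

H = 10/20 = 0.5000
FA = 4/20 = 0.2000
z(0.5000) = 0.0000, z(0.2000) = -0.8416
d' = z(H) − z(FA) = 0.0000 − (-0.8416) = 0.8416

d′ = 0.84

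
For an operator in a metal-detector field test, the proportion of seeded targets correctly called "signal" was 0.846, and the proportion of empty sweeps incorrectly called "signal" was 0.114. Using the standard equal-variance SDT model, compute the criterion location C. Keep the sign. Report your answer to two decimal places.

z(H) = z(0.846) = 1.0194
z(FA) = z(0.114) = -1.2055
c = −½·[z(H) + z(FA)] = −0.5 × (1.0194 + (-1.2055)) = 0.09305
c > 0: the operator has a conservative response bias.

C = 0.09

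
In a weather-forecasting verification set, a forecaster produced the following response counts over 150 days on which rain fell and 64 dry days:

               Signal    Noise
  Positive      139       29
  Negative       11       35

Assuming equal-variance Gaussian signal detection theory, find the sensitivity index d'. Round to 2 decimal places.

H = 139/150 = 0.9267
FA = 29/64 = 0.4531
Φ⁻¹(H) = Φ⁻¹(0.9267) = 1.452
Φ⁻¹(FA) = Φ⁻¹(0.4531) = -0.118
d' = z(H) − z(FA) = 1.452 − (-0.118) = 1.570

d' = 1.57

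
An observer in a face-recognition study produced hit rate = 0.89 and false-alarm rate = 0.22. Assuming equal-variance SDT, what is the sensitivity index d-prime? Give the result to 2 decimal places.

z(0.89) = 1.2265, z(0.22) = -0.7722
d' = z(H) − z(FA) = 1.2265 − (-0.7722) = 1.9987

d-prime = 2.00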